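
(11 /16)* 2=11 /8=1.38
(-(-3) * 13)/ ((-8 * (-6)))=13/ 16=0.81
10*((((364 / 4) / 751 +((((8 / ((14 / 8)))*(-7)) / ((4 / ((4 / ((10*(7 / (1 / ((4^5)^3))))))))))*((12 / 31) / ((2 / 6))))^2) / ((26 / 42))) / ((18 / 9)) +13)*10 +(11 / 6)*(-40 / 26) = 36241002549203753700448919 / 27729099614146510454784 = 1306.97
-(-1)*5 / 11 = 5 / 11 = 0.45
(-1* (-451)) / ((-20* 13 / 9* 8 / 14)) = -28413 / 1040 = -27.32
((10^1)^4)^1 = 10000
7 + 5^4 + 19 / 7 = 4443 / 7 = 634.71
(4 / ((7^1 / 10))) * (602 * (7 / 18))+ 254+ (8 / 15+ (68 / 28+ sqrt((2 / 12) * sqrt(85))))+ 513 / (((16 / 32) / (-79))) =-25029667 / 315+ sqrt(6) * 85^(1 / 4) / 6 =-79458.02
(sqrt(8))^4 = 64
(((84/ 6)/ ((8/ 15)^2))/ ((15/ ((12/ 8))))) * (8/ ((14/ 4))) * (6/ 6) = 45/ 4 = 11.25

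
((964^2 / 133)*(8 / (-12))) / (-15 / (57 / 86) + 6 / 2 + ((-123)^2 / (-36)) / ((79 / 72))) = 146828768 / 12691749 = 11.57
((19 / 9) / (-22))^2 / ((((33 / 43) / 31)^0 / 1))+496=19445545 / 39204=496.01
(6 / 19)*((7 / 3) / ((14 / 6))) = 6 / 19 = 0.32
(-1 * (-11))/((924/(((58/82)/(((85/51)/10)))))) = 29/574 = 0.05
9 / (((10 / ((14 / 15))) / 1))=21 / 25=0.84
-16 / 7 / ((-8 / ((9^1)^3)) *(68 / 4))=1458 / 119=12.25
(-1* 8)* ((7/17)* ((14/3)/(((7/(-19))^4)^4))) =-4615062617081938682896/34589376715299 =-133424278.07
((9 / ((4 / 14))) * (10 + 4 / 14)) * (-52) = -16848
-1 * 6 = -6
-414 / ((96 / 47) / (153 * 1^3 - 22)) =-424833 / 16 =-26552.06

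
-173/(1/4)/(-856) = 173/214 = 0.81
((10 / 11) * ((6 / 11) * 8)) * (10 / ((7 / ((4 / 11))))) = 19200 / 9317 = 2.06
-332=-332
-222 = -222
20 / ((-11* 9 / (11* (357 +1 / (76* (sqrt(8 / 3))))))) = -2380 / 3 - 5* sqrt(6) / 684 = -793.35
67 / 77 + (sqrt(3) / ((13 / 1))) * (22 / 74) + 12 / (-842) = 11 * sqrt(3) / 481 + 27745 / 32417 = 0.90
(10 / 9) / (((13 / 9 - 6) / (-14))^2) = 17640 / 1681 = 10.49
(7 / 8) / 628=7 / 5024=0.00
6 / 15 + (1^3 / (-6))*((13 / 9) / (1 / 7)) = -347 / 270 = -1.29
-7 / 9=-0.78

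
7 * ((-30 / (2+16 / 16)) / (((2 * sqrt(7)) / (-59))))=295 * sqrt(7)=780.50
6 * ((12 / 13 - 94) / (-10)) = 726 / 13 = 55.85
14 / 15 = 0.93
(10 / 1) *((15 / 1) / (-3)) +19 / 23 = -1131 / 23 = -49.17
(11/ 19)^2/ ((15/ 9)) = 363/ 1805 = 0.20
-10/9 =-1.11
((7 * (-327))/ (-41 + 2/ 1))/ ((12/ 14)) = 5341/ 78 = 68.47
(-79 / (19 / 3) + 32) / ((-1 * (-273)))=53 / 741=0.07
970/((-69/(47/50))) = -4559/345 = -13.21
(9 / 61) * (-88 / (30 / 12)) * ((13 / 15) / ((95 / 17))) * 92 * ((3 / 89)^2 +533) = -45323367652992 / 1147554875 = -39495.60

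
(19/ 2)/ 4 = 19/ 8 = 2.38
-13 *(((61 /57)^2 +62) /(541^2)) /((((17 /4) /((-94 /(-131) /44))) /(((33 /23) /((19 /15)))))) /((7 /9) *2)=-5640846705 /719782736423513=-0.00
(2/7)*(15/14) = 15/49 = 0.31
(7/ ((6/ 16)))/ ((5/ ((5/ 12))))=14/ 9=1.56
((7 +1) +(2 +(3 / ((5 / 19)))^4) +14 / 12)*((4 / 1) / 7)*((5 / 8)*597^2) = 1075640342349 / 500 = 2151280684.70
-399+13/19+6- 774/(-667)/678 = -561812983/1432049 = -392.31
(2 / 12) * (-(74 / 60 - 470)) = 14063 / 180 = 78.13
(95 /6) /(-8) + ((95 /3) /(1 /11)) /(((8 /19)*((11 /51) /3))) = 11504.90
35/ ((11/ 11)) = 35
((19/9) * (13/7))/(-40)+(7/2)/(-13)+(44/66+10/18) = 28009/32760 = 0.85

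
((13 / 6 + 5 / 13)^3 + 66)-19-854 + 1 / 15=-1875256141 / 2372760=-790.33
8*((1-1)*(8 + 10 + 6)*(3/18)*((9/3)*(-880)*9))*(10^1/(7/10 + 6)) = 0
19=19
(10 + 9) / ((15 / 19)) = 24.07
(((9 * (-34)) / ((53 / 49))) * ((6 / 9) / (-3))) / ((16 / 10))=4165 / 106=39.29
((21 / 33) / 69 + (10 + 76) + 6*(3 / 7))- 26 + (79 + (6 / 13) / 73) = 141.59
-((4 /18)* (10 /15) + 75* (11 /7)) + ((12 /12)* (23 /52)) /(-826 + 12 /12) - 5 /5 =-119.01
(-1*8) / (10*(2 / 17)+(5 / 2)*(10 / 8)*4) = -272 / 465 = -0.58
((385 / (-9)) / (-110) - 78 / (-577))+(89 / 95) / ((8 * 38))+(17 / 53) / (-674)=1410799753877 / 2678682756240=0.53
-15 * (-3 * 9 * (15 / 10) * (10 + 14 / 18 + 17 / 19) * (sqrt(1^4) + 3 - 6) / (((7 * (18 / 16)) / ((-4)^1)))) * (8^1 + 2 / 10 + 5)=12646656 / 133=95087.64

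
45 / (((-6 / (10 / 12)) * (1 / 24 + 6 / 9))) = -150 / 17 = -8.82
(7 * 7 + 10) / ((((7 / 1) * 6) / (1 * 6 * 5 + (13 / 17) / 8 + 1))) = 249511 / 5712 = 43.68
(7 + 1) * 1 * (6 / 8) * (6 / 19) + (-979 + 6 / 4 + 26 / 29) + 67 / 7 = -7445069 / 7714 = -965.14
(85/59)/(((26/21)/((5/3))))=2975/1534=1.94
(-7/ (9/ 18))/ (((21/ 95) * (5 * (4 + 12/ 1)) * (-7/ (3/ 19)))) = 1/ 56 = 0.02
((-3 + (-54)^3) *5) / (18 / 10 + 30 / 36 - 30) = 23620050 / 821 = 28769.85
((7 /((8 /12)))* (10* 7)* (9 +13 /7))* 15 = 119700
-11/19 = -0.58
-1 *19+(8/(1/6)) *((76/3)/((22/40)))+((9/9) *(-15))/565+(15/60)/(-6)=65386997/29832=2191.84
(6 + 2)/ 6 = 1.33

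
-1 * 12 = -12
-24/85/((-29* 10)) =12/12325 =0.00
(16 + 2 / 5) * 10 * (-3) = -492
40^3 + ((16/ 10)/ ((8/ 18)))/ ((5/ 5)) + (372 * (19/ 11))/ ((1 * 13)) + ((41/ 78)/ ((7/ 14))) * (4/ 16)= 42275171/ 660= 64053.29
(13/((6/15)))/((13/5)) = 25/2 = 12.50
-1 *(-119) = 119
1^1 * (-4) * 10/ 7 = -40/ 7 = -5.71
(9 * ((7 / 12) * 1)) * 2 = 21 / 2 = 10.50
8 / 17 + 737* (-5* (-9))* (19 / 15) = 714161 / 17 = 42009.47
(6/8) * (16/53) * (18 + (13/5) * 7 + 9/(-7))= 14664/1855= 7.91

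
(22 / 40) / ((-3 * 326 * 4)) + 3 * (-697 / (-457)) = 163594813 / 35755680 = 4.58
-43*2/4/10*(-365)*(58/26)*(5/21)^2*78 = 7740.73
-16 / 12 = -1.33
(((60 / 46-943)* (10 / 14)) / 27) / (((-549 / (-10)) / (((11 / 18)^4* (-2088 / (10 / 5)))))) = 229904328775 / 3479521374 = 66.07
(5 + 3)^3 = 512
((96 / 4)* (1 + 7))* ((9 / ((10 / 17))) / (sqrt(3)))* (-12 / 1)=-58752* sqrt(3) / 5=-20352.29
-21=-21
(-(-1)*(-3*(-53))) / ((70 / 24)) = 54.51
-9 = -9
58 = 58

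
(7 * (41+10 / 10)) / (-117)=-98 / 39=-2.51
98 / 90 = 1.09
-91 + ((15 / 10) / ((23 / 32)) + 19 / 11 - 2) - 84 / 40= -230953 / 2530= -91.29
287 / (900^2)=287 / 810000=0.00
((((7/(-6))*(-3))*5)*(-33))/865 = -231/346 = -0.67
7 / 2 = 3.50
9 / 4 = 2.25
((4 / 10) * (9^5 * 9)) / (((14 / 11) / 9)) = 52612659 / 35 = 1503218.83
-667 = -667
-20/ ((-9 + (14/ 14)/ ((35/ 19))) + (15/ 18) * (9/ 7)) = 1400/ 517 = 2.71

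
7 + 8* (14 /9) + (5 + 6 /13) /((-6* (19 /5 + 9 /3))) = 153635 /7956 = 19.31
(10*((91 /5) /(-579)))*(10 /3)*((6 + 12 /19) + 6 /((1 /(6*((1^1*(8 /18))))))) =-782600 /33003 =-23.71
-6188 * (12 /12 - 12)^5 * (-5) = -4982917940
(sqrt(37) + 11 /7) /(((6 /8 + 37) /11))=2.23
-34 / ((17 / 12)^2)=-288 / 17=-16.94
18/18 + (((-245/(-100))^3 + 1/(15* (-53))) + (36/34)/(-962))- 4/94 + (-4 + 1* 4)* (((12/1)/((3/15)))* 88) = 7656043132529/488853768000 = 15.66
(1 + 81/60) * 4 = 47/5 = 9.40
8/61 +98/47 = 6354/2867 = 2.22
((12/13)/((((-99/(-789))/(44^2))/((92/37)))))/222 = 8516992/53391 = 159.52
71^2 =5041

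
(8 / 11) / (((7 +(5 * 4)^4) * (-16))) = -1 / 3520154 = -0.00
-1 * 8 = -8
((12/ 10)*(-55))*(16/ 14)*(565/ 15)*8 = -159104/ 7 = -22729.14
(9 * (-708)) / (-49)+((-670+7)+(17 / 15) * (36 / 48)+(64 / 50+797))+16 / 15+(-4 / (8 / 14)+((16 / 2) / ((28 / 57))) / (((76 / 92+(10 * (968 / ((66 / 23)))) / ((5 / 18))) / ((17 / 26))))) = 13891563747473 / 53380154100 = 260.24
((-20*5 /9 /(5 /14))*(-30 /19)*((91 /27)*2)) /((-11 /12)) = -2038400 /5643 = -361.23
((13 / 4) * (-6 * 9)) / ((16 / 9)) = -98.72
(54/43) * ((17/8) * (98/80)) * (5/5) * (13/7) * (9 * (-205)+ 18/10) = -12029472/1075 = -11190.21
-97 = -97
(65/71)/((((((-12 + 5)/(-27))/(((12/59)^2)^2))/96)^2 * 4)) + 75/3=25.09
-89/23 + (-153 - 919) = -24745/23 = -1075.87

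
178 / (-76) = -89 / 38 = -2.34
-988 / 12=-247 / 3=-82.33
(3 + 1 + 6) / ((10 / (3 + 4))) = 7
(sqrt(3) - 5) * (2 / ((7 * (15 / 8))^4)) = -0.00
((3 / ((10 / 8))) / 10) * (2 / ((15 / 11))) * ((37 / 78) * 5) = 814 / 975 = 0.83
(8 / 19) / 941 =8 / 17879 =0.00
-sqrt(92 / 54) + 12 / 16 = 3 / 4-sqrt(138) / 9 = -0.56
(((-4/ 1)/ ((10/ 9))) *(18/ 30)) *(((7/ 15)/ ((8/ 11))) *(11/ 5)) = -7623/ 2500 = -3.05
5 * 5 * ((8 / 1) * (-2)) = -400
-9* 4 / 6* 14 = -84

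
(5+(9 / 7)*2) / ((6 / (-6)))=-53 / 7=-7.57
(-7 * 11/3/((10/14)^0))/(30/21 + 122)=-539/2592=-0.21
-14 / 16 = -7 / 8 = -0.88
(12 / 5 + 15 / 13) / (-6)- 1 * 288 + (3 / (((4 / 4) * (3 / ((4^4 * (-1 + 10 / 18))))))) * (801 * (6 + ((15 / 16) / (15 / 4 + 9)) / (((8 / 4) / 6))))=-567208.12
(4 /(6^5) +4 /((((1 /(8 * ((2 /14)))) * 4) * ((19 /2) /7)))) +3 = 141931 /36936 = 3.84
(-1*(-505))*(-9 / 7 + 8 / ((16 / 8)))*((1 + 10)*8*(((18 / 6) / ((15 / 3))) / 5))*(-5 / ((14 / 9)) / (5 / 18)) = -41035896 / 245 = -167493.45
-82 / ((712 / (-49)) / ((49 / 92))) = 3.01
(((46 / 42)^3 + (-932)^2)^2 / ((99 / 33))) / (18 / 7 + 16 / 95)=6147582092338651801295 / 66971088198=91794567741.88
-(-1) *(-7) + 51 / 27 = -46 / 9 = -5.11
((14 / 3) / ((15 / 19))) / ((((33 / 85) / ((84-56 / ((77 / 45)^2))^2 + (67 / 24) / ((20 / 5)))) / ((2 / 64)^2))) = 93637443533801 / 1496119984128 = 62.59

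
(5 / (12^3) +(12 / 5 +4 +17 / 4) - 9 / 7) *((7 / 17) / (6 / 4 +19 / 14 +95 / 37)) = 146730493 / 206366400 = 0.71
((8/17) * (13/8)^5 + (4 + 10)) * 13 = 17499833/69632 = 251.32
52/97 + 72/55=1.85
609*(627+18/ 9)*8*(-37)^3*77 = -11952364321128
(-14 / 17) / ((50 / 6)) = -42 / 425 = -0.10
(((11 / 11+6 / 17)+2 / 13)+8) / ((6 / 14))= 14707 / 663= 22.18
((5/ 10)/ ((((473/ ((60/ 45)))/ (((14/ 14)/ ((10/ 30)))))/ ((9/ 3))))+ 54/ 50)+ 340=4033421/ 11825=341.09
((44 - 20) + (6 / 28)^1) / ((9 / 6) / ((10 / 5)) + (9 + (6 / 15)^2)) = 16950 / 6937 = 2.44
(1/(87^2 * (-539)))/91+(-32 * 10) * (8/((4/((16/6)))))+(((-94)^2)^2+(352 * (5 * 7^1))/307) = 8898343821293598365/113974327467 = 78073229.46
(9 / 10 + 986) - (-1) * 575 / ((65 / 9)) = 138647 / 130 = 1066.52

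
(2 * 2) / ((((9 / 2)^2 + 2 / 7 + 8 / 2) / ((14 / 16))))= 98 / 687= 0.14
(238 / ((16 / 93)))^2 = 122478489 / 64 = 1913726.39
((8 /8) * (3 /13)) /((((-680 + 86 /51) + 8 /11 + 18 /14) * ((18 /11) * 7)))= -2057 /69051658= -0.00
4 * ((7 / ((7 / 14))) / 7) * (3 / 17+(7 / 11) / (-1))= -688 / 187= -3.68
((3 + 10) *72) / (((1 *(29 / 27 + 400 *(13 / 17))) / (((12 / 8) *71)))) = 45754956 / 140893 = 324.75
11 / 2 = 5.50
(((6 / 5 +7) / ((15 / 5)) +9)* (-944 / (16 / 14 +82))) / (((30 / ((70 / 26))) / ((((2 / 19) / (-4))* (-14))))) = -14246848 / 3234465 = -4.40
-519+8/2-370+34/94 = -41578/47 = -884.64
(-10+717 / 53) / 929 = 187 / 49237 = 0.00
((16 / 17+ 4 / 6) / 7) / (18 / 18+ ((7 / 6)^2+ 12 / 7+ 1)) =984 / 21743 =0.05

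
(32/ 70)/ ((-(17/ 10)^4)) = -32000/ 584647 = -0.05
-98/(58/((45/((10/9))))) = -3969/58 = -68.43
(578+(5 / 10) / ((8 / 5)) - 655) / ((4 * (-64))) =1227 / 4096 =0.30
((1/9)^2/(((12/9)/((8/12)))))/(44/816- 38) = -34/209007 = -0.00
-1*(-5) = 5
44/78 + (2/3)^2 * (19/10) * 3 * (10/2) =13.23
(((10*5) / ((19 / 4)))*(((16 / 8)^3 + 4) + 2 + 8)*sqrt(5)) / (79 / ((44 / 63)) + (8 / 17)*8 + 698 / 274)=450894400*sqrt(5) / 232527263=4.34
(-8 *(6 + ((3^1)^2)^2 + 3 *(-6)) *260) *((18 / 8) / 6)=-53820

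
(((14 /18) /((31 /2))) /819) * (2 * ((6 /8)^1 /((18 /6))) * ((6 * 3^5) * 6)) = 108 /403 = 0.27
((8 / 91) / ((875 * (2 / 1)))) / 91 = 4 / 7245875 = 0.00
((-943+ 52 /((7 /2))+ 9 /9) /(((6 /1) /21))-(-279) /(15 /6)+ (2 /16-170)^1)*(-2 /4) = 132131 /80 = 1651.64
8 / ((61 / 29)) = 232 / 61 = 3.80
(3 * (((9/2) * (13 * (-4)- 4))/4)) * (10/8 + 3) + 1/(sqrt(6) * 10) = -3213/4 + sqrt(6)/60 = -803.21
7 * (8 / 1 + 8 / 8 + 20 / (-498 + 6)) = 7714 / 123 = 62.72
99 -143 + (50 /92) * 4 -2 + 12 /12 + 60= 395 /23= 17.17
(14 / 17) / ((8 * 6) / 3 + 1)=14 / 289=0.05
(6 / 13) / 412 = 3 / 2678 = 0.00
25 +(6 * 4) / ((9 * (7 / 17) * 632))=25.01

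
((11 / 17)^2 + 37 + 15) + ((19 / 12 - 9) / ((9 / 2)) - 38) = 199297 / 15606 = 12.77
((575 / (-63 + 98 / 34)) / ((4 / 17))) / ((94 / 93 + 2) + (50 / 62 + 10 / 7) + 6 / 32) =-1818150 / 243017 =-7.48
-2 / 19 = -0.11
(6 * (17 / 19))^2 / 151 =10404 / 54511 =0.19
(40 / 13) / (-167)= -40 / 2171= -0.02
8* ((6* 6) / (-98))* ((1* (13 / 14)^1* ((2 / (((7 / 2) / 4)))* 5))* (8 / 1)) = -599040 / 2401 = -249.50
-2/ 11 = -0.18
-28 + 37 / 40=-1083 / 40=-27.08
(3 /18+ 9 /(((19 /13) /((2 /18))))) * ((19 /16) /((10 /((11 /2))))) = 1067 /1920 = 0.56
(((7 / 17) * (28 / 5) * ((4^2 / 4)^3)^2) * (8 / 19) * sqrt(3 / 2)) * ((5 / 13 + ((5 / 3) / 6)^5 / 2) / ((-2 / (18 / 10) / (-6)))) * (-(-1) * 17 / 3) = 190029607936 * sqrt(6) / 8102835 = 57446.01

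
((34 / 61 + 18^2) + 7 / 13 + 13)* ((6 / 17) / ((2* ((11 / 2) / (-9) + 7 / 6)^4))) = 1055441826 / 1685125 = 626.33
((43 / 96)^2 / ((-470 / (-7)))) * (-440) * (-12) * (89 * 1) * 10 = 63355985 / 4512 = 14041.66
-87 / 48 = -29 / 16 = -1.81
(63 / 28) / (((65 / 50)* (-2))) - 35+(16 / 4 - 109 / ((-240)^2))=-23862217 / 748800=-31.87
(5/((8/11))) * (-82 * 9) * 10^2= -507375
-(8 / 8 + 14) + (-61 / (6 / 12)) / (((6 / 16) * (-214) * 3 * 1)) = -13957 / 963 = -14.49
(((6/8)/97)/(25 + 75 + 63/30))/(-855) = -0.00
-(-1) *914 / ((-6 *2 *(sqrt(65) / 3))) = -457 *sqrt(65) / 130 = -28.34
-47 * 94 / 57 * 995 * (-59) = 259358690 / 57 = 4550152.46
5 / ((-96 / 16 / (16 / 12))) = -10 / 9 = -1.11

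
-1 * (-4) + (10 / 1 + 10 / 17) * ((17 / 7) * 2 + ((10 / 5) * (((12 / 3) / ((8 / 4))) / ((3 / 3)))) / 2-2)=388 / 7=55.43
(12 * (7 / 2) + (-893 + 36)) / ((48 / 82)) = -33415 / 24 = -1392.29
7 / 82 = 0.09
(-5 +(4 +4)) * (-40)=-120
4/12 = 0.33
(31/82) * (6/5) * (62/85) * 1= 5766/17425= 0.33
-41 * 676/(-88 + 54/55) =762190/2393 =318.51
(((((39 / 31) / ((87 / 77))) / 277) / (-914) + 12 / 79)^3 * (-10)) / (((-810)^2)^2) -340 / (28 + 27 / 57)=-12933046050661776832616611675820134526398433 / 1083092556255104266756472745913647141308736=-11.94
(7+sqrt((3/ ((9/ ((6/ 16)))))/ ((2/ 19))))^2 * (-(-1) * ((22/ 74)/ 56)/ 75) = 11 * sqrt(19)/ 44400+8833/ 2486400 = 0.00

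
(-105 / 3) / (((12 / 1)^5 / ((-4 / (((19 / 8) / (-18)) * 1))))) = -35 / 8208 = -0.00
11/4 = 2.75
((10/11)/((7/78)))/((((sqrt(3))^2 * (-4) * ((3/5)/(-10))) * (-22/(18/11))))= -1.05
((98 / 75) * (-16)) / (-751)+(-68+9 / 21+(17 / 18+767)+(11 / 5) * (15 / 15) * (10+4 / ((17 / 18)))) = 29426827837 / 40216050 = 731.72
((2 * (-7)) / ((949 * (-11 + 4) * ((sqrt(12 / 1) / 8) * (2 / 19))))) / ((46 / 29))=1102 * sqrt(3) / 65481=0.03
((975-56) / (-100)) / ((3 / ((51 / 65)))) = -15623 / 6500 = -2.40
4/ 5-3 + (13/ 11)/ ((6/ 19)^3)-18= 205859/ 11880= 17.33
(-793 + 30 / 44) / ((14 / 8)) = -34862 / 77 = -452.75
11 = 11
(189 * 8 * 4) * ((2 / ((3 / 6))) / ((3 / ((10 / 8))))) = 10080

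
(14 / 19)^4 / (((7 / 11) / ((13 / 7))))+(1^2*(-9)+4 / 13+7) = -1409606 / 1694173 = -0.83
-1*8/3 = -8/3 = -2.67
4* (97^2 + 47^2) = 46472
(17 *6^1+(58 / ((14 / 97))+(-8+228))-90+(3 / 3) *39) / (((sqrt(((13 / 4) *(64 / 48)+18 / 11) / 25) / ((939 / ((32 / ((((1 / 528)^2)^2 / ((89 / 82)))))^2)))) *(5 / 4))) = 413030105 *sqrt(6501) / 234597364357134703001339953152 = 0.00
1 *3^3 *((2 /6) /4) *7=63 /4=15.75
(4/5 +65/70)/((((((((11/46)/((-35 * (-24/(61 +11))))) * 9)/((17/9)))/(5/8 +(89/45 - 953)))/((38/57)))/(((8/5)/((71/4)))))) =-11772456344/11645775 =-1010.88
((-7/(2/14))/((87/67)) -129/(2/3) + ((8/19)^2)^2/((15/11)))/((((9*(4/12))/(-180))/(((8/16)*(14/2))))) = 183502997489/3779309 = 48554.64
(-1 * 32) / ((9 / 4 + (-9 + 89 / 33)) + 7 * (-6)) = 4224 / 6079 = 0.69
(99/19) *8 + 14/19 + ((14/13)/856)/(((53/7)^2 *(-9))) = 113374761587/2672606196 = 42.42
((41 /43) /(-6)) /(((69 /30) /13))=-2665 /2967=-0.90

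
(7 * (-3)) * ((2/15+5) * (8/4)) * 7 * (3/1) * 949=-21483462/5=-4296692.40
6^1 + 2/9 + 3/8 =475/72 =6.60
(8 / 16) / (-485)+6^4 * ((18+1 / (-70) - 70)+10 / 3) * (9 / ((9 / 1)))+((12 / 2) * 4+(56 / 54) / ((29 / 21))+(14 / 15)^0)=-111762744749 / 1772190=-63064.76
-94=-94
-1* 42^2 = -1764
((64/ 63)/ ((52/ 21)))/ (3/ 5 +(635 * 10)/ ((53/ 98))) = 4240/ 121354701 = 0.00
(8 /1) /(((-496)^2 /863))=863 /30752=0.03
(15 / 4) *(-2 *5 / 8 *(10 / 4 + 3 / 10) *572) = -15015 / 2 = -7507.50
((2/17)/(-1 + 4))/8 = 1/204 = 0.00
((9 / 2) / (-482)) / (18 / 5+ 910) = -45 / 4403552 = -0.00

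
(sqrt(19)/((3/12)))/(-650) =-2* sqrt(19)/325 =-0.03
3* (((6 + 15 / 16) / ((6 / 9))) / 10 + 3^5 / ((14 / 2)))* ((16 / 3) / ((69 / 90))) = 240273 / 322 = 746.19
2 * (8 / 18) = 8 / 9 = 0.89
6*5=30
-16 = -16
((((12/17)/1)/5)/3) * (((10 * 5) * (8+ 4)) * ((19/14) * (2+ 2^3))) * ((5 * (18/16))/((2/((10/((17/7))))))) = 1282500/289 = 4437.72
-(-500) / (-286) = -250 / 143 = -1.75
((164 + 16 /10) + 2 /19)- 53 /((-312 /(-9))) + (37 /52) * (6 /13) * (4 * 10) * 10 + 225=520.54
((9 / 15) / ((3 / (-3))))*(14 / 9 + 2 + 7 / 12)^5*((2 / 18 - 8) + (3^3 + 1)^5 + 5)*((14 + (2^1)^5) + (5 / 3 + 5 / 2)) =-1711986892424291042707 / 2720977920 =-629180736764.04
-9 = -9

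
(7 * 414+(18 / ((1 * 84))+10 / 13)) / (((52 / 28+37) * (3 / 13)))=527615 / 1632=323.29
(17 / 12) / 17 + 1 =1.08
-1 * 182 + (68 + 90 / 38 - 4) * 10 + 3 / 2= 483.18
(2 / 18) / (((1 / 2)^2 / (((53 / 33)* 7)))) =1484 / 297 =5.00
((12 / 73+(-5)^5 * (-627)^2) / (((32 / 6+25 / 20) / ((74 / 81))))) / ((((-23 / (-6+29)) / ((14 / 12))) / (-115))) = -3561593125960940 / 155709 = -22873392841.52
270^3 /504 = 39053.57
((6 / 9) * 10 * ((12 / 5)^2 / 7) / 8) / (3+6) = 0.08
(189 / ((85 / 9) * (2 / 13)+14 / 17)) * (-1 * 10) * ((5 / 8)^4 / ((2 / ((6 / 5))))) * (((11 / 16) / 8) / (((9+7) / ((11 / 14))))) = -0.32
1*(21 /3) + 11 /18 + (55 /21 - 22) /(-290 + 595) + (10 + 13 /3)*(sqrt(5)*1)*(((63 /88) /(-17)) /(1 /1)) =290053 /38430 - 903*sqrt(5) /1496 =6.20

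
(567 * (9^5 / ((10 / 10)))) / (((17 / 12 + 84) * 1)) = 391970.14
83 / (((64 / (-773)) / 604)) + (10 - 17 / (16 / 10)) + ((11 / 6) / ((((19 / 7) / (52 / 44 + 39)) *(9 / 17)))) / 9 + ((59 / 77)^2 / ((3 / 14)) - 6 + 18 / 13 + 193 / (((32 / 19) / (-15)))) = -607216.27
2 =2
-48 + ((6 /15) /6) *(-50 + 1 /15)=-51.33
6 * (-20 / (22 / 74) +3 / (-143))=-57738 / 143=-403.76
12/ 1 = 12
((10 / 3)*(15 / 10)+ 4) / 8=9 / 8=1.12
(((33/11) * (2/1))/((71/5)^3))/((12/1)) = 125/715822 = 0.00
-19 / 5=-3.80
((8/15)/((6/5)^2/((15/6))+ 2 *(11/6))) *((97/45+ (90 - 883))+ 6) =-1412720/14319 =-98.66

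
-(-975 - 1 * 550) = 1525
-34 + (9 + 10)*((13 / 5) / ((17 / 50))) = 1892 / 17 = 111.29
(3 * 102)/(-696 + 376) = -153/160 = -0.96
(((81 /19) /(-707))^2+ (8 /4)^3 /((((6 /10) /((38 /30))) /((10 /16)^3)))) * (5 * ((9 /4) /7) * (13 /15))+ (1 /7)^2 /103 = 573864068417165 /99917719732992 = 5.74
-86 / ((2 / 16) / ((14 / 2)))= -4816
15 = 15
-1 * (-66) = 66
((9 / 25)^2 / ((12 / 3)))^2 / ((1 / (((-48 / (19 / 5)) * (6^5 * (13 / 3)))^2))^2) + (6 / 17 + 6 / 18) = 34453550349027690416.27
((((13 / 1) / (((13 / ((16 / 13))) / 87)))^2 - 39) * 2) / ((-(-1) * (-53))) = -3862146 / 8957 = -431.19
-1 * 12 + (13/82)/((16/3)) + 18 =7911/1312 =6.03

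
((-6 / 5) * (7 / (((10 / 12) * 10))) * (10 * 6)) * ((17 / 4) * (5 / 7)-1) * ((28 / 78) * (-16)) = 229824 / 325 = 707.15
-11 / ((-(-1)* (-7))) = 11 / 7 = 1.57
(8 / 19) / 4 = 2 / 19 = 0.11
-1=-1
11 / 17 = 0.65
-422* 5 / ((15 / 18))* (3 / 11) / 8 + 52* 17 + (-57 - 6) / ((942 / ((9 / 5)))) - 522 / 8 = 25294037 / 34540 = 732.31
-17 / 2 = -8.50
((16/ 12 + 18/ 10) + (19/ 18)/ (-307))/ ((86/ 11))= 0.40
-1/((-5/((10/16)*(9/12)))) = 3/32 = 0.09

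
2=2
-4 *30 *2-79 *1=-319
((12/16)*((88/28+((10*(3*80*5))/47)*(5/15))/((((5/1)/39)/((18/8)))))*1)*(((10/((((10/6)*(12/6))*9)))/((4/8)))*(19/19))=5095467/6580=774.39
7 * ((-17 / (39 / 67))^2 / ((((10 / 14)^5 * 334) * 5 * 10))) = 1.92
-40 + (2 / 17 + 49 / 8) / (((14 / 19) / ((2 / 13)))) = -478909 / 12376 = -38.70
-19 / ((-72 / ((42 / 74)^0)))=19 / 72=0.26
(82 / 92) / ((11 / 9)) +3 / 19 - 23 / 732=3011053 / 3518724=0.86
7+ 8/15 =113/15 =7.53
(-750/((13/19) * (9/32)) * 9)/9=-152000/39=-3897.44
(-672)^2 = 451584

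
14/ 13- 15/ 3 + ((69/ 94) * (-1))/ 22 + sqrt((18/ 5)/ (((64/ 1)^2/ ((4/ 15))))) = -106365/ 26884 + sqrt(6)/ 160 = -3.94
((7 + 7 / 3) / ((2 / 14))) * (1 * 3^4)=5292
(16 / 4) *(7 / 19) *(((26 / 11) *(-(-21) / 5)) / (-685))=-0.02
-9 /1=-9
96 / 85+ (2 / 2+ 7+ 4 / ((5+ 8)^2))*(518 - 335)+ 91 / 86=1816664359 / 1235390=1470.52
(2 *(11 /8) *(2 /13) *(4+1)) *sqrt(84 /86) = 55 *sqrt(1806) /1118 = 2.09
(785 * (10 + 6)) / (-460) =-628 / 23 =-27.30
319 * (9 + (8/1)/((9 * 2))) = 27115/9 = 3012.78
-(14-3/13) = -179/13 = -13.77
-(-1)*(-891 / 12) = -297 / 4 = -74.25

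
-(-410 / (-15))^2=-747.11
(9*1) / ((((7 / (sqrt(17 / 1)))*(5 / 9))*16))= 81*sqrt(17) / 560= 0.60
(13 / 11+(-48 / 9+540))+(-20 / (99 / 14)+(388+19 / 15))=456532 / 495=922.29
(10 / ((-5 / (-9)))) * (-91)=-1638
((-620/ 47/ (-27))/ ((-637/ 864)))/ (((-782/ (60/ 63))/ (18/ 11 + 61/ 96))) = 14873800/ 8112361257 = 0.00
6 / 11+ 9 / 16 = 195 / 176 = 1.11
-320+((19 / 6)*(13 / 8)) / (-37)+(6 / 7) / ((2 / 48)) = -3724225 / 12432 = -299.57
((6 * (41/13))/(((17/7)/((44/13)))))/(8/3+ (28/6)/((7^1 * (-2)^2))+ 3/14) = 198891/22984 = 8.65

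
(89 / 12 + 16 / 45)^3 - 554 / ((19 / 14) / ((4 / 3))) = -74.78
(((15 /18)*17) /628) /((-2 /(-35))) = 2975 /7536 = 0.39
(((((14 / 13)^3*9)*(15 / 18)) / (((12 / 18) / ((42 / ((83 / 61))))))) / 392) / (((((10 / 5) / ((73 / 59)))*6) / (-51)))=-500762115 / 86069672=-5.82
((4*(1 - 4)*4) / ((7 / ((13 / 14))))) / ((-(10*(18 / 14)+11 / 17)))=5304 / 11249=0.47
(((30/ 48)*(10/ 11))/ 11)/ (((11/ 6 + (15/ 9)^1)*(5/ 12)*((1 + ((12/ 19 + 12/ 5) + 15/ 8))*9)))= 7600/ 11406549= 0.00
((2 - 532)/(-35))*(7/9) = 106/9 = 11.78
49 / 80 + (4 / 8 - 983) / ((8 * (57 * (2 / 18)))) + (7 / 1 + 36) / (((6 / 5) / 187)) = 6682.05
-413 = -413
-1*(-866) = 866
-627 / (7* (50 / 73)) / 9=-15257 / 1050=-14.53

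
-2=-2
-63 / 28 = -9 / 4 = -2.25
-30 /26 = -15 /13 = -1.15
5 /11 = 0.45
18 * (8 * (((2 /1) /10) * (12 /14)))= 864 /35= 24.69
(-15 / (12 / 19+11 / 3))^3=-5000211 / 117649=-42.50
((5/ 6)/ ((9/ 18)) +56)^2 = 29929/ 9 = 3325.44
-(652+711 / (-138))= -29755 / 46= -646.85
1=1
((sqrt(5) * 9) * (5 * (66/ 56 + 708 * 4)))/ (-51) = -1189935 * sqrt(5)/ 476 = -5589.86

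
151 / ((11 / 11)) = 151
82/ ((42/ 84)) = 164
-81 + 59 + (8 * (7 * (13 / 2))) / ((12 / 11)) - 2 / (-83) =77611 / 249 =311.69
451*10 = 4510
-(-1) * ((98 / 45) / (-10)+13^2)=37976 / 225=168.78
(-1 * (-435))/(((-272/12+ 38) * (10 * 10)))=261/920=0.28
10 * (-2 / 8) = -5 / 2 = -2.50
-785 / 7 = -112.14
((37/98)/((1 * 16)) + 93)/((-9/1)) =-145861/14112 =-10.34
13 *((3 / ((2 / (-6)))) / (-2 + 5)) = -39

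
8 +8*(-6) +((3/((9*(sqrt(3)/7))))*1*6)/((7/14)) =-40 +28*sqrt(3)/3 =-23.83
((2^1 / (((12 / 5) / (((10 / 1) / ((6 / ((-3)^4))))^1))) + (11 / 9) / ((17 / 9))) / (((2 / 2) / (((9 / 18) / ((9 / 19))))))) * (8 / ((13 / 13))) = 146186 / 153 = 955.46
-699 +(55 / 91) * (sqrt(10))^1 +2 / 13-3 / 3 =-697.93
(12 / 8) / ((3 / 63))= 63 / 2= 31.50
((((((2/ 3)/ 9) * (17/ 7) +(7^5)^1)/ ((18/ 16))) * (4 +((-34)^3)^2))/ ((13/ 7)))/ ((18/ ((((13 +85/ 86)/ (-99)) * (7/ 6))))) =-13774396138207305580/ 121030767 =-113809046076.75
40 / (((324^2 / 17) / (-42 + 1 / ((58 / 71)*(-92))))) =-19055555 / 70018992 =-0.27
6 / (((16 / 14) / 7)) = 147 / 4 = 36.75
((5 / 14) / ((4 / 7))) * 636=397.50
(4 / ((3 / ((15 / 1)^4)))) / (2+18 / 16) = 21600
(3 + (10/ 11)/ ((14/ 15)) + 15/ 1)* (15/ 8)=21915/ 616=35.58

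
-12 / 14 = -6 / 7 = -0.86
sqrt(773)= 27.80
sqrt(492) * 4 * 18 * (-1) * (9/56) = -162 * sqrt(123)/7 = -256.67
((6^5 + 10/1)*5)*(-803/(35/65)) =-406390270/7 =-58055752.86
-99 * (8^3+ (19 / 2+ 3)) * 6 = -311553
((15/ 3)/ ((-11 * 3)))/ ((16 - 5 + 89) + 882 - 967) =-1/ 99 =-0.01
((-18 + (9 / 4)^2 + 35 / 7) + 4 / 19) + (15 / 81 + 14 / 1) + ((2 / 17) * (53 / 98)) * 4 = 6.71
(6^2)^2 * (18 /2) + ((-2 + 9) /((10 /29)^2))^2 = 151296769 /10000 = 15129.68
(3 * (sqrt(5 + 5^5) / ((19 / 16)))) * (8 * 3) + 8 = 8 + 1152 * sqrt(3130) / 19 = 3400.12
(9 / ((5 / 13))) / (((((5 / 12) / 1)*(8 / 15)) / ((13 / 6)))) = 4563 / 20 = 228.15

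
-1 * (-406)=406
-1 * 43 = -43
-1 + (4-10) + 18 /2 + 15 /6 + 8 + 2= 29 /2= 14.50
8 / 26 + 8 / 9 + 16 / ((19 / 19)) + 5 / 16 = 32777 / 1872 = 17.51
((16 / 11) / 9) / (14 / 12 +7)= 32 / 1617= 0.02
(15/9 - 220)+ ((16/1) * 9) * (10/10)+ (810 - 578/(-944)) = 1042571/1416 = 736.28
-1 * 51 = -51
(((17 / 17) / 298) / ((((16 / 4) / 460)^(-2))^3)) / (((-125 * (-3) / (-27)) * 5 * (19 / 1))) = -9 / 8185343784355468750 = -0.00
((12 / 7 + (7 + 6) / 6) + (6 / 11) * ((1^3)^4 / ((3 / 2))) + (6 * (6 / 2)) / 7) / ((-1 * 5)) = -3149 / 2310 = -1.36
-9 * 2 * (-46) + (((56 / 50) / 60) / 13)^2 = 19677937549 / 23765625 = 828.00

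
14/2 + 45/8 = 101/8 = 12.62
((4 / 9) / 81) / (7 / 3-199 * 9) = -2 / 651969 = -0.00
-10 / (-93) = 10 / 93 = 0.11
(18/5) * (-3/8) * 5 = -27/4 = -6.75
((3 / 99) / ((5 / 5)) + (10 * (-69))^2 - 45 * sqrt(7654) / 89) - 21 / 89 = 1398305096 / 2937 - 45 * sqrt(7654) / 89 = 476055.56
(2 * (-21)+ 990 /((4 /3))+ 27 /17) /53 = 23871 /1802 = 13.25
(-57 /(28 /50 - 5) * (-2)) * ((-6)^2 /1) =-34200 /37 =-924.32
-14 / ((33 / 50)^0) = -14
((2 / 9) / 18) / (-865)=-1 / 70065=-0.00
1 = 1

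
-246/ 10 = -24.60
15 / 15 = 1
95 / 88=1.08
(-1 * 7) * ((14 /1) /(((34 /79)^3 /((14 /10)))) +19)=-182180957 /98260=-1854.07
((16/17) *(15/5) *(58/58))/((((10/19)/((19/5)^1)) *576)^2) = 130321/293760000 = 0.00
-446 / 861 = -0.52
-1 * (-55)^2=-3025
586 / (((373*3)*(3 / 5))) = 2930 / 3357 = 0.87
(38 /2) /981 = 19 /981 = 0.02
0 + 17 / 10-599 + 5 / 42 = -62704 / 105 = -597.18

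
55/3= 18.33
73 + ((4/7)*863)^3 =41135106447/343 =119927424.04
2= 2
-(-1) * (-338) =-338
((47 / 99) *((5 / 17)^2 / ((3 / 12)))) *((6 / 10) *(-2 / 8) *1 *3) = -235 / 3179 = -0.07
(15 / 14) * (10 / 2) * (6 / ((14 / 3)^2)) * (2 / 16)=2025 / 10976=0.18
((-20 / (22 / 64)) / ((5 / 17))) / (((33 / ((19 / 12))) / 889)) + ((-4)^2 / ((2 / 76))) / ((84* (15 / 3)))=-321549464 / 38115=-8436.30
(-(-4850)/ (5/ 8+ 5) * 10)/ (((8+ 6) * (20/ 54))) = 11640/ 7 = 1662.86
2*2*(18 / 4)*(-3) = -54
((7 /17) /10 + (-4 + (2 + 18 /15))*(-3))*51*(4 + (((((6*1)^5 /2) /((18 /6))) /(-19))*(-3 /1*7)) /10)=1741506 /95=18331.64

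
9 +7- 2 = 14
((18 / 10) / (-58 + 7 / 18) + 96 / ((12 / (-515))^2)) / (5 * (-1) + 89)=687595691 / 326655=2104.96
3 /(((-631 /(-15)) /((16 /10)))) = 72 /631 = 0.11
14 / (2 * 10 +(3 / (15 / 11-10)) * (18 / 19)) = 12635 / 17753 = 0.71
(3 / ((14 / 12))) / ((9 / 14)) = 4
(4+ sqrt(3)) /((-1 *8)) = -1 /2 -sqrt(3) /8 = -0.72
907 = 907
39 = 39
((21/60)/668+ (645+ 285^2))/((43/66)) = 36094845831/287240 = 125660.93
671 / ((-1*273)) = -671 / 273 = -2.46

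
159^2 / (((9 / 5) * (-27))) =-14045 / 27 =-520.19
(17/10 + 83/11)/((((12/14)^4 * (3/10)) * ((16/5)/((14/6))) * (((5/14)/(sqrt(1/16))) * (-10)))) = -13294337/4561920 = -2.91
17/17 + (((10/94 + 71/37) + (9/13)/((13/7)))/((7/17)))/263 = 553034506/541053331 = 1.02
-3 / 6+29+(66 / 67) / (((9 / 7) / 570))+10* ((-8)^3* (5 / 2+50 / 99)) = -197937239 / 13266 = -14920.64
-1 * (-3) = 3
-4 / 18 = -0.22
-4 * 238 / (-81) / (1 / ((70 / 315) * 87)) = 55216 / 243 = 227.23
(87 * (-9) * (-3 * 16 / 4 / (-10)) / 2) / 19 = -2349 / 95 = -24.73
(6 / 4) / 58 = 3 / 116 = 0.03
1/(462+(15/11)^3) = 1331/618297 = 0.00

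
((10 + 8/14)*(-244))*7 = -18056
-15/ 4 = -3.75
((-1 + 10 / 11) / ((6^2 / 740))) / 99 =-185 / 9801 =-0.02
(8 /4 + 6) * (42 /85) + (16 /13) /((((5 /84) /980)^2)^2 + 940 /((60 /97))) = 28695410793081444700176 /7257768706252802949185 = 3.95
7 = 7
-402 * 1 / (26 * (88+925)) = -201 / 13169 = -0.02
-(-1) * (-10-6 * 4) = -34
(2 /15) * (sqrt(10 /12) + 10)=sqrt(30) /45 + 4 /3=1.46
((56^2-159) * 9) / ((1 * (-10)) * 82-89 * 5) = -26793 / 1265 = -21.18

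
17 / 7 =2.43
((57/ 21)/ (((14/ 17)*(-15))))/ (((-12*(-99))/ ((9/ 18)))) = -323/ 3492720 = -0.00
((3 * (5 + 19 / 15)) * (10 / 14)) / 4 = 47 / 14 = 3.36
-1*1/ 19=-0.05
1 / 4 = 0.25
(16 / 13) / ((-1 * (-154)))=8 / 1001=0.01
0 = 0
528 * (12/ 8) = 792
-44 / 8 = -11 / 2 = -5.50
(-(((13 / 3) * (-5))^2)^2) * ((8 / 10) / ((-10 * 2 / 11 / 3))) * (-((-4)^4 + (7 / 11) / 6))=-12069164575 / 162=-74501015.90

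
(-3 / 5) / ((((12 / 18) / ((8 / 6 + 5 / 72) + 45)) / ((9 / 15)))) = -10023 / 400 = -25.06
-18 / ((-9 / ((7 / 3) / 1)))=14 / 3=4.67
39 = 39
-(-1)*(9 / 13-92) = -1187 / 13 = -91.31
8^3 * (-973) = -498176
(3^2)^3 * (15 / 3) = 3645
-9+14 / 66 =-290 / 33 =-8.79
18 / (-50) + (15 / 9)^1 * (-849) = -35384 / 25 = -1415.36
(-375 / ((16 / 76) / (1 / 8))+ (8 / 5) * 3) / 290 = -34857 / 46400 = -0.75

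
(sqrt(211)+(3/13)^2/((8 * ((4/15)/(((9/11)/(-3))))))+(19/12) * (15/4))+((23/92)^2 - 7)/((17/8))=17.19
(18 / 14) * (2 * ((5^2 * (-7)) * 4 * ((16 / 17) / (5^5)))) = -1152 / 2125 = -0.54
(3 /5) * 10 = 6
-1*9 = -9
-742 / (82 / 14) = -5194 / 41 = -126.68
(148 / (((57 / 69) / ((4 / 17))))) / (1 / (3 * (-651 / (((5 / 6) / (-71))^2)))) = -4825818502848 / 8075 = -597624582.40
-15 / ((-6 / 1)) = 5 / 2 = 2.50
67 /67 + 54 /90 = 8 /5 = 1.60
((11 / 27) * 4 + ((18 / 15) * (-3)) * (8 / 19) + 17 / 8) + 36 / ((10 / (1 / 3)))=14113 / 4104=3.44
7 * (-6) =-42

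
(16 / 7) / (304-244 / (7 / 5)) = 4 / 227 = 0.02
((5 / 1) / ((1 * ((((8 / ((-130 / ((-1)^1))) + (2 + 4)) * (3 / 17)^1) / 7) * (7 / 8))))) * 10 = 221000 / 591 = 373.94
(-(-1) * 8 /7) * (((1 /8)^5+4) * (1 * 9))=1179657 /28672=41.14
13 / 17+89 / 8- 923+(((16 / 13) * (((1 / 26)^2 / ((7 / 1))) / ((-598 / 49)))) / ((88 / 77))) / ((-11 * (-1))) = -895372585629 / 982726888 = -911.11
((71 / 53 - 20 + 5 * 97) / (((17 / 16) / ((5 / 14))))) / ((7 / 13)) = 12852320 / 44149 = 291.11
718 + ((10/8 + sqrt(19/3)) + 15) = sqrt(57)/3 + 2937/4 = 736.77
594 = 594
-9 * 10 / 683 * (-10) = 900 / 683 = 1.32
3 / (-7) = -3 / 7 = -0.43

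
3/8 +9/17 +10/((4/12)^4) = 110283/136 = 810.90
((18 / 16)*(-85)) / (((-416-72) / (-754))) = -288405 / 1952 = -147.75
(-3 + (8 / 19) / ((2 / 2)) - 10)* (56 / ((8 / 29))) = -48517 / 19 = -2553.53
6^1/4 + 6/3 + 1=9/2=4.50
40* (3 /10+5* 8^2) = 12812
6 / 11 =0.55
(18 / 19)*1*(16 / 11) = 288 / 209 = 1.38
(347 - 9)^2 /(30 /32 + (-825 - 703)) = -1827904 /24433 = -74.81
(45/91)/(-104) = -45/9464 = -0.00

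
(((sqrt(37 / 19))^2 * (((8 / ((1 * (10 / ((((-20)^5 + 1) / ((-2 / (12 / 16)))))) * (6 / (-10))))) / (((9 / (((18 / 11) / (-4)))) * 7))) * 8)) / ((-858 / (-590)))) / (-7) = -334239130 / 21021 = -15900.25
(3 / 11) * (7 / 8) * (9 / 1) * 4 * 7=1323 / 22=60.14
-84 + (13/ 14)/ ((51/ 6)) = -9983/ 119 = -83.89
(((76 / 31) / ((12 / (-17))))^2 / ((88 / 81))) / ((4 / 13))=12206493 / 338272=36.08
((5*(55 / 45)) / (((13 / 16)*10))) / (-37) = -88 / 4329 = -0.02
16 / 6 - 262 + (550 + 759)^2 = 5139665 / 3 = 1713221.67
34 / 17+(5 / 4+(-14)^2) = 797 / 4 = 199.25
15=15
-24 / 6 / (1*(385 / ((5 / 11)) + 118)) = -4 / 965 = -0.00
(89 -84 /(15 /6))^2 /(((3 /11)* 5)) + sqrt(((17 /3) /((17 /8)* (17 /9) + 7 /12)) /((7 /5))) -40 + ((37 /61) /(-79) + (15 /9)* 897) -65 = 2* sqrt(1181670) /2317 + 6579217436 /1807125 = 3641.65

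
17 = 17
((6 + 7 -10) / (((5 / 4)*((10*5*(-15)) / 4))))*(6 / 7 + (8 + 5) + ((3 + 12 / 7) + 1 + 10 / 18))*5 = -10144 / 7875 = -1.29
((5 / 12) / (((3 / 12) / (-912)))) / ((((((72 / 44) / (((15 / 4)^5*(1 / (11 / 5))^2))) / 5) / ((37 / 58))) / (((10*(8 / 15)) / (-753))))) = 4119140625 / 1281104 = 3215.31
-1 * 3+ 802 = 799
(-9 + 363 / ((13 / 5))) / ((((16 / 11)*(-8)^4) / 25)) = 233475 / 425984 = 0.55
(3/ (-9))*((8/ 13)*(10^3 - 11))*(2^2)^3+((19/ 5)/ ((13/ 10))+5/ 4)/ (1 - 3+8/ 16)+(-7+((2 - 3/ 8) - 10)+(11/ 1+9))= -1350123/ 104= -12981.95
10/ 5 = 2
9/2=4.50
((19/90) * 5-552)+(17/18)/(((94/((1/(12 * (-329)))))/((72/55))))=-4217030728/7654185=-550.94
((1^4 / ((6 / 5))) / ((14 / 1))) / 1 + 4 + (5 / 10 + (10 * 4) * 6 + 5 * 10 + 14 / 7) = 296.56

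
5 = 5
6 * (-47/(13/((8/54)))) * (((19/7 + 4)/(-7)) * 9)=17672/637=27.74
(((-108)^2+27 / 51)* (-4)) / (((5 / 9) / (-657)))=4690120644 / 85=55177889.93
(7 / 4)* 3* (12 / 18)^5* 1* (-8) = -448 / 81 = -5.53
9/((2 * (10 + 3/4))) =18/43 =0.42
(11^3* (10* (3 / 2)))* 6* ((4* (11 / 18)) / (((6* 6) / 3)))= 73205 / 3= 24401.67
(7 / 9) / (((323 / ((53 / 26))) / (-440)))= -81620 / 37791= -2.16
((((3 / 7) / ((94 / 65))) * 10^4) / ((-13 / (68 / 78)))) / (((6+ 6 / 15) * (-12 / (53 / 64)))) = 2.14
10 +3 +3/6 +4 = 35/2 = 17.50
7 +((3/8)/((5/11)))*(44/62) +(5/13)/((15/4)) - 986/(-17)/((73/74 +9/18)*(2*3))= 1258181/88660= 14.19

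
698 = 698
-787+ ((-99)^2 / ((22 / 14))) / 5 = 2302 / 5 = 460.40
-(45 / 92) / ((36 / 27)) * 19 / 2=-2565 / 736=-3.49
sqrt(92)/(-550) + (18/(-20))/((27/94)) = -47/15 - sqrt(23)/275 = -3.15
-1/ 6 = -0.17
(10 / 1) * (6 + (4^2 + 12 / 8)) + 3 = 238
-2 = -2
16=16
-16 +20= 4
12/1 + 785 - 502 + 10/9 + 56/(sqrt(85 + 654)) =56 * sqrt(739)/739 + 2665/9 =298.17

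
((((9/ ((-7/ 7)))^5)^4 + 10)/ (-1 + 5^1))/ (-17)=-12157665459056928811/ 68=-178789197927307776.63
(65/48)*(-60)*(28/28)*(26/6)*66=-46475/2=-23237.50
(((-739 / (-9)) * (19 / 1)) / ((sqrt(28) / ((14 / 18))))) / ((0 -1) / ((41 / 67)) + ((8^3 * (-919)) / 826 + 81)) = -237756253 * sqrt(7) / 1344911364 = -0.47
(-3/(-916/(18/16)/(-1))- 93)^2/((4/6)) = 1393453511883/107399168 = 12974.53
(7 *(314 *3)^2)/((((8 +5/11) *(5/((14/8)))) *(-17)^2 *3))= 13285811/44795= 296.59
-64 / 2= -32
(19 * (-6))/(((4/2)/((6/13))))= -342/13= -26.31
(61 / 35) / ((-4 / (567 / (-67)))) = 4941 / 1340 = 3.69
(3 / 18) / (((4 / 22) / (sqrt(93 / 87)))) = 11 * sqrt(899) / 348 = 0.95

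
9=9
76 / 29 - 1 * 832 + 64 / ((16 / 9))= -23008 / 29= -793.38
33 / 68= 0.49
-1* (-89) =89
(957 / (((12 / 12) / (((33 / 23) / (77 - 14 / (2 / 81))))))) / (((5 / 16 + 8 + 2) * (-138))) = 1276 / 648025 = 0.00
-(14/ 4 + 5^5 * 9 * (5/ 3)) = -93757/ 2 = -46878.50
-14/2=-7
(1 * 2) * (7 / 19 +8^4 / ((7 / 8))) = 1245282 / 133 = 9363.02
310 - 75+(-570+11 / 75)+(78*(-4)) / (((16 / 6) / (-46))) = 378536 / 75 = 5047.15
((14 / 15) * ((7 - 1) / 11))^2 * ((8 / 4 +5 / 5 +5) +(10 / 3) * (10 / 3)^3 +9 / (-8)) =1655318 / 49005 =33.78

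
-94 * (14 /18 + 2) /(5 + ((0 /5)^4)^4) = -470 /9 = -52.22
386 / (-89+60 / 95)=-7334 / 1679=-4.37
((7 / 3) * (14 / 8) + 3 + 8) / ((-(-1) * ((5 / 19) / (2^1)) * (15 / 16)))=27512 / 225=122.28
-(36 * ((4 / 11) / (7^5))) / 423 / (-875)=16 / 7603066625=0.00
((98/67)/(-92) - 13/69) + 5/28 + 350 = 45302069/129444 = 349.97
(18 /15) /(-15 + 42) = 2 /45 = 0.04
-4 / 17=-0.24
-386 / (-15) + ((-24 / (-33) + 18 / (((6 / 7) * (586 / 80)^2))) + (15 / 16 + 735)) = 172879647619 / 226641360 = 762.79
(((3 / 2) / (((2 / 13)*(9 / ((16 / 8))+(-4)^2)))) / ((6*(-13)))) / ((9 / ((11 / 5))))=-11 / 7380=-0.00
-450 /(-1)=450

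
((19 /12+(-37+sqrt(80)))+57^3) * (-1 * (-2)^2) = -740666.11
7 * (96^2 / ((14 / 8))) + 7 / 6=221191 / 6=36865.17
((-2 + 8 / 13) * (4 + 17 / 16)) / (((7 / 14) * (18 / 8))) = -81 / 13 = -6.23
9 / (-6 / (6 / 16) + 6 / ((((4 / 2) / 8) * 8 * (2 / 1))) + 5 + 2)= -6 / 5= -1.20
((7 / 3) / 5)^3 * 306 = 11662 / 375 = 31.10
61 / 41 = 1.49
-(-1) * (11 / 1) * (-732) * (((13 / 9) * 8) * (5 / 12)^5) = -27259375 / 23328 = -1168.53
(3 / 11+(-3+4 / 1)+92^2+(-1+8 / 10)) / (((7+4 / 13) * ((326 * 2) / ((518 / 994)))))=223943499 / 241875700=0.93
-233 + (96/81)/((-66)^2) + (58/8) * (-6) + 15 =-15377753/58806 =-261.50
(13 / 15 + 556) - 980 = -6347 / 15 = -423.13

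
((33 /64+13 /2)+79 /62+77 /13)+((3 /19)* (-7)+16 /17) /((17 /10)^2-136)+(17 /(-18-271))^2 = 1576609586471 /110891491776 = 14.22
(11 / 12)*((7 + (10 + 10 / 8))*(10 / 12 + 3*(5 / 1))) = 76285 / 288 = 264.88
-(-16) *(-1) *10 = -160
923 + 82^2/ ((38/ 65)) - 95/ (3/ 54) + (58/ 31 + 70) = 6353219/ 589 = 10786.45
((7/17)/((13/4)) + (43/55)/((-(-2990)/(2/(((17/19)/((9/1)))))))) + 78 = 109214803/1397825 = 78.13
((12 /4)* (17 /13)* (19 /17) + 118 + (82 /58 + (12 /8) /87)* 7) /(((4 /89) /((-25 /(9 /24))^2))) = 14808265000 /1131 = 13093072.50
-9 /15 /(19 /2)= -6 /95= -0.06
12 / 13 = 0.92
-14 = -14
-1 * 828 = -828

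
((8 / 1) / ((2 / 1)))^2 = 16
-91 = -91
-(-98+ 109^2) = -11783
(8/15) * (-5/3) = -8/9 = -0.89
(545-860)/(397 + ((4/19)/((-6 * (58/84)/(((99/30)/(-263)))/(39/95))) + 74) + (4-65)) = -21682607625/28221824768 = -0.77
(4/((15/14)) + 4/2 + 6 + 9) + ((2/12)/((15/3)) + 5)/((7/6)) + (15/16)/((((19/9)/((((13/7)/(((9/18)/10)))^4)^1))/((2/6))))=38560777942/136857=281759.63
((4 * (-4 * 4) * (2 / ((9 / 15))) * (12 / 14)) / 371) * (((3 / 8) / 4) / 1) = -120 / 2597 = -0.05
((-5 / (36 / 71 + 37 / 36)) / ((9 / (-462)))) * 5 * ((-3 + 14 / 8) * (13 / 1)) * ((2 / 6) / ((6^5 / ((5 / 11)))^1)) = -4038125 / 15252624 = -0.26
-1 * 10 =-10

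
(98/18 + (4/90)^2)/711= 11029/1439775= 0.01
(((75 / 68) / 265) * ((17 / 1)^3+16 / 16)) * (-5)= -184275 / 1802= -102.26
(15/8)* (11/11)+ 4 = 47/8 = 5.88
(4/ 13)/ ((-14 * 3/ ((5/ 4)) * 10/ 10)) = -5/ 546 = -0.01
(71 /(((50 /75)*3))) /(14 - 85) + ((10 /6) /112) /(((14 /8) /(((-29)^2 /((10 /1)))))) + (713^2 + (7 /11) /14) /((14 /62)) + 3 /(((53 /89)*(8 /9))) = 771773332289 /342804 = 2251354.51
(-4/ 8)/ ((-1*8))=1/ 16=0.06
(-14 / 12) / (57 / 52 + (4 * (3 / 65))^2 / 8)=-59150 / 55791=-1.06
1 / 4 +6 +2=33 / 4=8.25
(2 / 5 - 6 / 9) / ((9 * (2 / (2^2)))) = -8 / 135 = -0.06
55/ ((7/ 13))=715/ 7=102.14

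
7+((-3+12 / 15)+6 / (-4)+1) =43 / 10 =4.30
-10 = -10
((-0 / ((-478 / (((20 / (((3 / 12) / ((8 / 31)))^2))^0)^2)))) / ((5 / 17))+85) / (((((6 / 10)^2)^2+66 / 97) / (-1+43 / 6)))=647.11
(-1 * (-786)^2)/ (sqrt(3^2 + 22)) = -617796 * sqrt(31)/ 31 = -110959.44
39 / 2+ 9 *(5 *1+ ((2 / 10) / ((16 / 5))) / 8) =8265 / 128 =64.57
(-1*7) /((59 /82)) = -574 /59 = -9.73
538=538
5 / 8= 0.62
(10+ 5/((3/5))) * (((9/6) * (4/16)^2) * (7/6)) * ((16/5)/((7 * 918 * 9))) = 11/99144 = 0.00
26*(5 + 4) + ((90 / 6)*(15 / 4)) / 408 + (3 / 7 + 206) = 1677677 / 3808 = 440.57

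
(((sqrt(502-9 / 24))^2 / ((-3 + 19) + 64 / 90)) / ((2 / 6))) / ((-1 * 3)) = -180585 / 6016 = -30.02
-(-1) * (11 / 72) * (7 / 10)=77 / 720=0.11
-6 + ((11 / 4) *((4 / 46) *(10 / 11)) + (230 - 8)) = 4973 / 23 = 216.22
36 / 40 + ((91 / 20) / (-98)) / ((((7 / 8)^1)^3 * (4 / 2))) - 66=-1563883 / 24010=-65.13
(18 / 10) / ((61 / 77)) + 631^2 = 121439798 / 305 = 398163.27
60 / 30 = 2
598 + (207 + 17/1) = 822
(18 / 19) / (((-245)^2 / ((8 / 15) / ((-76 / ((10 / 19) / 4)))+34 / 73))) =220494 / 30054937675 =0.00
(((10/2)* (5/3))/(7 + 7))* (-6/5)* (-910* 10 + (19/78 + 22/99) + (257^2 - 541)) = -65997905/1638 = -40291.76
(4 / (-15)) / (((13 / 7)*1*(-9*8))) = 7 / 3510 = 0.00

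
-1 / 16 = -0.06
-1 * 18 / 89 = -18 / 89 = -0.20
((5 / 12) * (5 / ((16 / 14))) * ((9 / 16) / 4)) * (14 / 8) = 3675 / 8192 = 0.45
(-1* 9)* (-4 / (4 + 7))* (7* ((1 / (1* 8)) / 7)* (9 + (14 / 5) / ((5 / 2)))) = 207 / 50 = 4.14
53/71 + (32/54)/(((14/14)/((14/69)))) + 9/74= 9674039/9788202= 0.99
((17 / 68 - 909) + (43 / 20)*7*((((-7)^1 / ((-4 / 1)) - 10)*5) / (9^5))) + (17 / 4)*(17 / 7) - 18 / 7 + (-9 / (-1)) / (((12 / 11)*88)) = -567447829 / 629856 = -900.92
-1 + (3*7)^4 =194480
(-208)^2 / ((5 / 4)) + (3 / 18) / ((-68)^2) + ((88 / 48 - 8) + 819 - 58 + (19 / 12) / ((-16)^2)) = 156991264223 / 4439040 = 35366.04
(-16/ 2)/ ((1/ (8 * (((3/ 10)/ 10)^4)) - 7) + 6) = -648/ 12499919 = -0.00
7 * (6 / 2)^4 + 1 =568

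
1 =1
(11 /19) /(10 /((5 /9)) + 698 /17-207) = -187 /47785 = -0.00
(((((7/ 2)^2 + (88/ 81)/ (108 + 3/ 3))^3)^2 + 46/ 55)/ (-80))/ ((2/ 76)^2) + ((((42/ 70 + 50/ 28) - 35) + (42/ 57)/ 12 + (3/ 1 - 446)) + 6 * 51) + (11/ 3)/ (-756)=-2485362203551558958604025737238178764789/ 40548550594496506591608376934400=-61293490.57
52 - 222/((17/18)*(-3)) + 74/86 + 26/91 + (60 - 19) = 882678/5117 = 172.50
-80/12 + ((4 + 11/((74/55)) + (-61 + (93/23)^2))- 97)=-15988159/117438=-136.14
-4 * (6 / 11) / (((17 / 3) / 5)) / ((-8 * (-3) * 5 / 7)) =-21 / 187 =-0.11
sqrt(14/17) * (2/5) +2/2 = 2 * sqrt(238)/85 +1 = 1.36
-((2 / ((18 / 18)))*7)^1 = -14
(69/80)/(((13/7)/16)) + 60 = 67.43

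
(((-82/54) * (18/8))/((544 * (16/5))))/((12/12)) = -205/104448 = -0.00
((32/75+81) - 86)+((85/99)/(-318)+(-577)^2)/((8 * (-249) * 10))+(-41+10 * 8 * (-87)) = -22019132537593/3135607200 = -7022.29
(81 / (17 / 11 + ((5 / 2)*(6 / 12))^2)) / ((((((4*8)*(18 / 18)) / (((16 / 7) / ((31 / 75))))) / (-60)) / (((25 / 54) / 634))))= -0.20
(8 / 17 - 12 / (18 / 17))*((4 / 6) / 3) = -1108 / 459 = -2.41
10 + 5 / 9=95 / 9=10.56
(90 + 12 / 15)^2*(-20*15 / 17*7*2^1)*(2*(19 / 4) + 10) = -675236016 / 17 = -39719765.65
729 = 729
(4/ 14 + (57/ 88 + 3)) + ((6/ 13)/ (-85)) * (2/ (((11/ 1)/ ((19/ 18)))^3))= 78723841193/ 20014034040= 3.93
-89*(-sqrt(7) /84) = 89*sqrt(7) /84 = 2.80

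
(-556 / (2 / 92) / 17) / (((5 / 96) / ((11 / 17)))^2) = -28520718336 / 122825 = -232206.13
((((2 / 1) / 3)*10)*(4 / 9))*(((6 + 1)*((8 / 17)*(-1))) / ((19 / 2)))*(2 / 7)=-2560 / 8721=-0.29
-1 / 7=-0.14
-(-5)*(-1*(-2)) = 10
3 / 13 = 0.23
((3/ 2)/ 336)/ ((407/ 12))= 3/ 22792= 0.00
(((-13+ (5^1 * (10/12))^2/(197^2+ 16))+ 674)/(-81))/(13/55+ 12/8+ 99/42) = -14227757005/7136991648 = -1.99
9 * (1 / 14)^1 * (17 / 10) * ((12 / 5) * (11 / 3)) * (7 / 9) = 187 / 25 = 7.48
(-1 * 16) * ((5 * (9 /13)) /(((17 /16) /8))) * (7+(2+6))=-1382400 /221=-6255.20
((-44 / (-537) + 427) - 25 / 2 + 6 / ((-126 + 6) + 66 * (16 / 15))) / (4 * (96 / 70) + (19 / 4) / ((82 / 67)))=79206624490 / 1790068557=44.25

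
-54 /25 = -2.16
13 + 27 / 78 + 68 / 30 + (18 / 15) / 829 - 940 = -298863151 / 323310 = -924.39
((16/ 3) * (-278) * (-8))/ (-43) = -35584/ 129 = -275.84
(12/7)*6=10.29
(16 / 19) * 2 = 32 / 19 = 1.68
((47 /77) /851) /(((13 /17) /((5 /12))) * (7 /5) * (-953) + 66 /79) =-1578025 /5385359691558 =-0.00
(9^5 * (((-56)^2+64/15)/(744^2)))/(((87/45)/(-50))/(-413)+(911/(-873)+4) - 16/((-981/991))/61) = 8388598221259200/80671282429727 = 103.98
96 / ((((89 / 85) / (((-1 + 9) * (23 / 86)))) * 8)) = 93840 / 3827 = 24.52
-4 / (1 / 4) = -16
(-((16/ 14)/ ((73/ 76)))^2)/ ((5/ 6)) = -2217984/ 1305605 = -1.70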